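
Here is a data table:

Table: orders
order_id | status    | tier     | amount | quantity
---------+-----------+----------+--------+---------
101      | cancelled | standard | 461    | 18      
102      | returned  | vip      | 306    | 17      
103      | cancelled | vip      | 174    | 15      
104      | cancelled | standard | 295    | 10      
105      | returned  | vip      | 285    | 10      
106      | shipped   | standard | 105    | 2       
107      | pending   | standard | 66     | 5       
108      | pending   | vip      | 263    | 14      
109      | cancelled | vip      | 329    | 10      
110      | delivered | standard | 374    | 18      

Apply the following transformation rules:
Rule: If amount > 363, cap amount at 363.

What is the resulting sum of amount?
2549

Step 1: 2 records have amount > 363
Step 2: These records originally summed to 835
Step 3: After capping: 2 × 363 = 726
Step 4: Unaffected records sum: 1823
Step 5: Final sum = 726 + 1823 = 2549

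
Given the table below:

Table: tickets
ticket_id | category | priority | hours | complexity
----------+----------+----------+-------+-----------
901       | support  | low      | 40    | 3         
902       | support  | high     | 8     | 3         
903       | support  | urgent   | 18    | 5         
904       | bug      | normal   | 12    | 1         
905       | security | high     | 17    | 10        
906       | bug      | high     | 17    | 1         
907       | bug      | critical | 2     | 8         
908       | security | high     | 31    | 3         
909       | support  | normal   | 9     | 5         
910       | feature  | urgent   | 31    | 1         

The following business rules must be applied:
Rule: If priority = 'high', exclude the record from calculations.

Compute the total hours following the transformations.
112

Step 1: Identify records where priority = 'high'
Step 2: The excluded records sum to 73
Step 3: Original total hours = 185
Step 4: Remaining total = 185 - 73 = 112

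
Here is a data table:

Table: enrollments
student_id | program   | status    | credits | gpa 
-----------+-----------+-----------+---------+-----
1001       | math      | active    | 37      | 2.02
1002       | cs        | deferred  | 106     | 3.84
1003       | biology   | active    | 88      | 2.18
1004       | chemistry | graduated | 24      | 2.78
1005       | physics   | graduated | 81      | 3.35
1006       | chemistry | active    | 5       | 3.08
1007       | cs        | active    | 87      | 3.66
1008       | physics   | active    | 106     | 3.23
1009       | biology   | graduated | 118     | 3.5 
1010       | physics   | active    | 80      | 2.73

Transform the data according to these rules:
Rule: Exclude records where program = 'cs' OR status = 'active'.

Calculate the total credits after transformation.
223

Step 1: Find records where program = 'cs' OR status = 'active'
Step 2: 7 records match, summing to 509
Step 3: Original sum: 732
Step 4: Remaining sum = 732 - 509 = 223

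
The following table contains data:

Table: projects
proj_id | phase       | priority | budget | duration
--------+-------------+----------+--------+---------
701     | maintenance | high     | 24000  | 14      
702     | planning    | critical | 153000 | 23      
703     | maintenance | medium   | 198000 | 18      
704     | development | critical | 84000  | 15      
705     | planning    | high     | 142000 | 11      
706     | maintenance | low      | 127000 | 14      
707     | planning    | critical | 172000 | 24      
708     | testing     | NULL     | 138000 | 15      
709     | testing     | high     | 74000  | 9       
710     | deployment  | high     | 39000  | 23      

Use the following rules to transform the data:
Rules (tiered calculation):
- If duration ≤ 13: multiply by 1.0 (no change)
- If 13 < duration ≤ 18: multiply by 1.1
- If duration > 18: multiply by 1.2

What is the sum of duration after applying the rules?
187.6

Step 1: Tier 1 (duration ≤ 13): 2 records, sum = 20 × 1.0 = 20.0
Step 2: Tier 2 (13 < duration ≤ 18): 5 records, sum = 76 × 1.1 = 83.6
Step 3: Tier 3 (duration > 18): 3 records, sum = 70 × 1.2 = 84.0
Step 4: Final sum = 20.0 + 83.6 + 84.0 = 187.6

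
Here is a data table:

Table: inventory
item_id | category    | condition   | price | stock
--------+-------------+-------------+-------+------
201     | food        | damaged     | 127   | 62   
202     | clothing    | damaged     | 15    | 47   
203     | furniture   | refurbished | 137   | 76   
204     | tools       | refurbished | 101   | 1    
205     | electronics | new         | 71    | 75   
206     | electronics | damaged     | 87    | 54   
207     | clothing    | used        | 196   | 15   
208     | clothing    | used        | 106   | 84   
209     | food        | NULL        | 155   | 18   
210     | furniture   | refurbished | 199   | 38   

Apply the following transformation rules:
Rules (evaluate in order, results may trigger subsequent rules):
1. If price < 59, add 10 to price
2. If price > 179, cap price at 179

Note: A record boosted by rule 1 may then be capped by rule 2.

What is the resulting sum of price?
1167

Step 1: Apply rule 1 to records with price < 59
  - 1 records get bonus of 10
  - Of these, 0 records then exceed 179 and get capped
Step 2: Apply rule 2 to records with price > 179
  - 2 records (original) are capped
Step 3: Calculate final sum = 1167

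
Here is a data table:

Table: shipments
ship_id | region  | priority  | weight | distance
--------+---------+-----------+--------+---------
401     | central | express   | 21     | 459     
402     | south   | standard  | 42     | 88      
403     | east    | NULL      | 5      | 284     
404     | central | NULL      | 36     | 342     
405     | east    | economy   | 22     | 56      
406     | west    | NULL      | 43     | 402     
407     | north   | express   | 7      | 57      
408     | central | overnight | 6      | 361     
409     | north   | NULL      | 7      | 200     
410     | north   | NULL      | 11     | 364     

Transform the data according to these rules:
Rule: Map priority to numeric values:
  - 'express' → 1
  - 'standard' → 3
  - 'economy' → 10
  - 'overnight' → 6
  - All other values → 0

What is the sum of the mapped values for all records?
21

Step 1: Apply mapping to each record
Step 2: Count by status:
  'express': 2 records × 1 = 2
  'standard': 1 records × 3 = 3
  'economy': 1 records × 10 = 10
  'overnight': 1 records × 6 = 6
Step 3: Sum all mapped values = 21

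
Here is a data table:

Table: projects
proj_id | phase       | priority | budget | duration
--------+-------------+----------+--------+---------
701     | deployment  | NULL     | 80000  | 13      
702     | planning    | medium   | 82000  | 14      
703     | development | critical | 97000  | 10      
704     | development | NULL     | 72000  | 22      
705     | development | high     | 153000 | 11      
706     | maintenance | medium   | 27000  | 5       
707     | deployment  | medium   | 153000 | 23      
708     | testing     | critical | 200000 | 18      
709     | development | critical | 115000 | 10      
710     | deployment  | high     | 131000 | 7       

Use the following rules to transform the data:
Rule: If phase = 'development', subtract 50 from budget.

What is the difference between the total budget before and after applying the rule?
200

Step 1: Original sum of budget = 1110000
Step 2: 4 records have phase = 'development'
Step 3: Each affected record changes by -50
Step 4: Total change = 4 × -50 = -200
Step 5: New sum = 1110000 + -200 = 1109800
Step 6: Difference = |1109800 - 1110000| = 200
        (Sum decreased by 200)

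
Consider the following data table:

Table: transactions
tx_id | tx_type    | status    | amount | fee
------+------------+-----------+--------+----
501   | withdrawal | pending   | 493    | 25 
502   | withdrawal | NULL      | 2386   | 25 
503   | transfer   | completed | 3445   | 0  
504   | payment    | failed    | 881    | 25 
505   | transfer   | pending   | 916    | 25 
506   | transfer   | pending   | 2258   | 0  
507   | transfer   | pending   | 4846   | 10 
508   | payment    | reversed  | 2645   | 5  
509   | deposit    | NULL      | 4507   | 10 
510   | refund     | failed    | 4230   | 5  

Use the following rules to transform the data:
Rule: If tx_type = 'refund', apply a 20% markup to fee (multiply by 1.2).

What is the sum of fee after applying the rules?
131.0

Step 1: Records with tx_type = 'refund' have total fee = 5
Step 2: Apply multiplier: 5 × 1.2 = 6.0
Step 3: Other records total: 125
Step 4: Final sum = 6.0 + 125 = 131.0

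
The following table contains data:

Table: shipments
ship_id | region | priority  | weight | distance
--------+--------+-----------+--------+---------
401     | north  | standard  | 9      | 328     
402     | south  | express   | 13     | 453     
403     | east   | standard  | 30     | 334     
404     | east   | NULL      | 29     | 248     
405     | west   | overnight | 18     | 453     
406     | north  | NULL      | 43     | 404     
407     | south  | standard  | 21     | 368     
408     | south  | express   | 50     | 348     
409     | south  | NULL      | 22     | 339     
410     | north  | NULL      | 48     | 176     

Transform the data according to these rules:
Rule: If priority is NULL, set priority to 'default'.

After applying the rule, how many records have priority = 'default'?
4

Step 1: Count records where priority IS NULL
Step 2: Found 4 records with NULL priority
Step 3: These records will have priority set to 'default'
Step 4: Records already having priority = 'default': 0
Step 5: Answer: 4 + 0 = 4 records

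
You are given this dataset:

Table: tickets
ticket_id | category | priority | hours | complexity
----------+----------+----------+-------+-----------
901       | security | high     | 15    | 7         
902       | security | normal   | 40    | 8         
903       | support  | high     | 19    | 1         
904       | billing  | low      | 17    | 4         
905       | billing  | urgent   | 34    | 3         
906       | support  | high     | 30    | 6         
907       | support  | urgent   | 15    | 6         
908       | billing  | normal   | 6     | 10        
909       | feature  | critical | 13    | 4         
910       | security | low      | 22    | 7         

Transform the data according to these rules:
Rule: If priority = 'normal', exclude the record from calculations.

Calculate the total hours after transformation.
165

Step 1: Identify records where priority = 'normal'
Step 2: The excluded records sum to 46
Step 3: Original total hours = 211
Step 4: Remaining total = 211 - 46 = 165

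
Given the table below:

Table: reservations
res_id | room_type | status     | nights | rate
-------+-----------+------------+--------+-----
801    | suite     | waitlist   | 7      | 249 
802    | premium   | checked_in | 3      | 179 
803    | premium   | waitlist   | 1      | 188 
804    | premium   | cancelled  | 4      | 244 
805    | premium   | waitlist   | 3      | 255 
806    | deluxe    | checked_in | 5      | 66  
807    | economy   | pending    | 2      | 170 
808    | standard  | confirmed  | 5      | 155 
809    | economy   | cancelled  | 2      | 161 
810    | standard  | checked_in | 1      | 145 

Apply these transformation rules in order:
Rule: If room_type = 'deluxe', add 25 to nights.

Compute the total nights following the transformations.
58

Step 1: Count records where room_type = 'deluxe': 1
Step 2: Total bonus added: 1 × 25 = 25
Step 3: Original sum of nights: 33
Step 4: Final sum = 33 + 25 = 58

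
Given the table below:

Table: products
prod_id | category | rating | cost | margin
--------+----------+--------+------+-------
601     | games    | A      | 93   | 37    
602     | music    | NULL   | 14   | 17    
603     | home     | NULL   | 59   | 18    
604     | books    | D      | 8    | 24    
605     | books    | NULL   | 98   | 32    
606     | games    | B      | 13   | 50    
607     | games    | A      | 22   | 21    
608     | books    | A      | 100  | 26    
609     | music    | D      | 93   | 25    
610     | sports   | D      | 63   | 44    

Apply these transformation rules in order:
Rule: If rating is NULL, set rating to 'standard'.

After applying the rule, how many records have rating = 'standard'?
3

Step 1: Count records where rating IS NULL
Step 2: Found 3 records with NULL rating
Step 3: These records will have rating set to 'standard'
Step 4: Records already having rating = 'standard': 0
Step 5: Answer: 3 + 0 = 3 records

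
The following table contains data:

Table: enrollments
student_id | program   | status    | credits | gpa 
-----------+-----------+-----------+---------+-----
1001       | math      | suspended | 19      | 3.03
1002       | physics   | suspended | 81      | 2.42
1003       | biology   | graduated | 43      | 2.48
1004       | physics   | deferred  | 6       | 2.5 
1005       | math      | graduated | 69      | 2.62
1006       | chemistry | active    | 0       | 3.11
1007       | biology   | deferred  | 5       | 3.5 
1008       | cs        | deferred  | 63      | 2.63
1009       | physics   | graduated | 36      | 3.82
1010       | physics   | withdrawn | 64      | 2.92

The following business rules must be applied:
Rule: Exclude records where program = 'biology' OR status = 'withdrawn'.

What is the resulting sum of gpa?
20.13

Step 1: Find records where program = 'biology' OR status = 'withdrawn'
Step 2: 3 records match, summing to 8.9
Step 3: Original sum: 29.03
Step 4: Remaining sum = 29.03 - 8.9 = 20.13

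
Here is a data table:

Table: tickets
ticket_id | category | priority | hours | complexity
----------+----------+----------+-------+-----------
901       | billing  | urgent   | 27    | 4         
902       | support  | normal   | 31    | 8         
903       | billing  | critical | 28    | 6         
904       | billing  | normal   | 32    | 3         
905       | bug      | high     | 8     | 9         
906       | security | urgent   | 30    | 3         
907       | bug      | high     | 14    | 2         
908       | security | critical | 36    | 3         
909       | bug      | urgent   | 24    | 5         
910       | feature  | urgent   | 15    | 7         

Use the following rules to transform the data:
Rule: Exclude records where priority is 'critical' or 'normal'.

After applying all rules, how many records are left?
6

Step 1: Count records to exclude
  - 2 (critical) + 2 (normal) = 4 records
Step 2: Total records: 10
Step 3: Remaining = 10 - 4 = 6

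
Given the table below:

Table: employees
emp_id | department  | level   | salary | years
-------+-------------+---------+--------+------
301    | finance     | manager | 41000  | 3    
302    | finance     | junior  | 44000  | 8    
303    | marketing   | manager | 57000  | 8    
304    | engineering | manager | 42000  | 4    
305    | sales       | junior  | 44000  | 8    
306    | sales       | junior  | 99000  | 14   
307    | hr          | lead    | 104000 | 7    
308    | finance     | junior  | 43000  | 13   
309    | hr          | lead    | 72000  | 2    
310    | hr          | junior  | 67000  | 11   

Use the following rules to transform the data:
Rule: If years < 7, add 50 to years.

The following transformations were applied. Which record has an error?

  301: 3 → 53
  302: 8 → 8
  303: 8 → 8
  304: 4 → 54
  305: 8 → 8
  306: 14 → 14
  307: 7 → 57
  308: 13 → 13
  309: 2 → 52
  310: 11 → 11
Record 307 has an error. The correct transformed value should be 7, not 57.

Step 1: Check each record against the rule
Step 2: Record 307 has years = 7
Step 3: Since 7 >= 7, the bonus should not have been applied
Step 4: Correct value = 7, but claimed value = 57
Conclusion: Record 307 has the error.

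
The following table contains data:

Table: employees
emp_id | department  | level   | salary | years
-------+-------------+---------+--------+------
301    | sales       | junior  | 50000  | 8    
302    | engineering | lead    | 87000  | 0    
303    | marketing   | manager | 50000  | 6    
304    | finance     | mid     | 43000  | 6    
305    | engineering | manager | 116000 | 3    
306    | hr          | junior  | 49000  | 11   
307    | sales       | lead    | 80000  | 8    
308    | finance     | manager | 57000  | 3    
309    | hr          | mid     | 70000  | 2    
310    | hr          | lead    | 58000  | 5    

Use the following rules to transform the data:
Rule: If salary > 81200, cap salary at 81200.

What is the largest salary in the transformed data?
81200

Step 1: Original maximum salary = 116000
Step 2: Apply cap at 81200
Step 3: 2 records had salary > 81200 and were capped
Step 4: Maximum after transformation = 81200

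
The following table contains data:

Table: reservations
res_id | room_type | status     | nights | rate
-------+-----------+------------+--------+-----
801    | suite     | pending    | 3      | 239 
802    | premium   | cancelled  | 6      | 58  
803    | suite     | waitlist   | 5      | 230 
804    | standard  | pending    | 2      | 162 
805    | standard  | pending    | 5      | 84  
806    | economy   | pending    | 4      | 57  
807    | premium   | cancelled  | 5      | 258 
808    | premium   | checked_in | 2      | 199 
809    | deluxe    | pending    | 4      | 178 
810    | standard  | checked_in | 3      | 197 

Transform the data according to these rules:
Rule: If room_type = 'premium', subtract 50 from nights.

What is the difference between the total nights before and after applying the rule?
150

Step 1: Original sum of nights = 39
Step 2: 3 records have room_type = 'premium'
Step 3: Each affected record changes by -50
Step 4: Total change = 3 × -50 = -150
Step 5: New sum = 39 + -150 = -111
Step 6: Difference = |-111 - 39| = 150
        (Sum decreased by 150)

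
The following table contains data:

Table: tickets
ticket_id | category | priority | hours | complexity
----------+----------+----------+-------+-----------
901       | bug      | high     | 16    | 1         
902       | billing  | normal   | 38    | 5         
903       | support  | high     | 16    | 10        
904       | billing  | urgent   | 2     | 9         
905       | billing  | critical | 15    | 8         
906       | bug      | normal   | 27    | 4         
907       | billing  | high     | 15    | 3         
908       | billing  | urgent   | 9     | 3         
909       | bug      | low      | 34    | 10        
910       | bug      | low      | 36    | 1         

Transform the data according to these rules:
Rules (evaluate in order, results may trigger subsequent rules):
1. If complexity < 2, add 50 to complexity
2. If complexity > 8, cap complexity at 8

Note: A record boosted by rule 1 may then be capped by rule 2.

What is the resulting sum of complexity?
63

Step 1: Apply rule 1 to records with complexity < 2
  - 2 records get bonus of 50
  - Of these, 2 records then exceed 8 and get capped
Step 2: Apply rule 2 to records with complexity > 8
  - 3 records (original) are capped
Step 3: Calculate final sum = 63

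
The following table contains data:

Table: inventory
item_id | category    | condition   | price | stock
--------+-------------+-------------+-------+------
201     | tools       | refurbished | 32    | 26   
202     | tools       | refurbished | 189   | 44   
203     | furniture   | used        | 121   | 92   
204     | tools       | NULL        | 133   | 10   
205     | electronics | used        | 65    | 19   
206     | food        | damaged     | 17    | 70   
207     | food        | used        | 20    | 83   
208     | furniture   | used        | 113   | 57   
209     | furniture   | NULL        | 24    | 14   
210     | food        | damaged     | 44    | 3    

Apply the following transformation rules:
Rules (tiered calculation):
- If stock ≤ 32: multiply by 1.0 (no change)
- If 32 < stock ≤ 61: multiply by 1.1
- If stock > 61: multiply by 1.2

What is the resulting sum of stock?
477.1

Step 1: Tier 1 (stock ≤ 32): 5 records, sum = 72 × 1.0 = 72.0
Step 2: Tier 2 (32 < stock ≤ 61): 2 records, sum = 101 × 1.1 = 111.1
Step 3: Tier 3 (stock > 61): 3 records, sum = 245 × 1.2 = 294.0
Step 4: Final sum = 72.0 + 111.1 + 294.0 = 477.1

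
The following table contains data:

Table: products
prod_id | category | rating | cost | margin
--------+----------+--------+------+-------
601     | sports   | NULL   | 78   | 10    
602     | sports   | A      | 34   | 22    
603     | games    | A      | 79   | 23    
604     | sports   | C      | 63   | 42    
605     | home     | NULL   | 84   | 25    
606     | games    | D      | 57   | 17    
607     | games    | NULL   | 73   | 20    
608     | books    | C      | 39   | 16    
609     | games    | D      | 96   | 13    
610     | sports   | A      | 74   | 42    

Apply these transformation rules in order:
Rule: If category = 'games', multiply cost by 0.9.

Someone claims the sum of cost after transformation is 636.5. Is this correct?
No, the correct result is 646.5.

Step 1: Calculate the correct sum after transformation
Step 2: Apply multiplier 0.9 to records where category = 'games'
Step 3: Correct result = 646.5
Step 4: Claimed result = 636.5
Step 5: 646.5 ≠ 636.5
Conclusion: The claimed result is incorrect. The correct answer is 646.5.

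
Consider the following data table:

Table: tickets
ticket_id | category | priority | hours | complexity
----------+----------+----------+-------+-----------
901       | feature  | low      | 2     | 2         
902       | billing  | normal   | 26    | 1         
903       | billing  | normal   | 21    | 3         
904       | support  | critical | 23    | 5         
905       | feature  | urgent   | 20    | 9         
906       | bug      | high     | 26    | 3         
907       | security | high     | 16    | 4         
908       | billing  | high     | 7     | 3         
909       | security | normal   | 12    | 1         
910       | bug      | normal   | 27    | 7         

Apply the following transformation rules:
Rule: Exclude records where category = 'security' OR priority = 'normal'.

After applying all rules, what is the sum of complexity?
22

Step 1: Find records where category = 'security' OR priority = 'normal'
Step 2: 5 records match, summing to 16
Step 3: Original sum: 38
Step 4: Remaining sum = 38 - 16 = 22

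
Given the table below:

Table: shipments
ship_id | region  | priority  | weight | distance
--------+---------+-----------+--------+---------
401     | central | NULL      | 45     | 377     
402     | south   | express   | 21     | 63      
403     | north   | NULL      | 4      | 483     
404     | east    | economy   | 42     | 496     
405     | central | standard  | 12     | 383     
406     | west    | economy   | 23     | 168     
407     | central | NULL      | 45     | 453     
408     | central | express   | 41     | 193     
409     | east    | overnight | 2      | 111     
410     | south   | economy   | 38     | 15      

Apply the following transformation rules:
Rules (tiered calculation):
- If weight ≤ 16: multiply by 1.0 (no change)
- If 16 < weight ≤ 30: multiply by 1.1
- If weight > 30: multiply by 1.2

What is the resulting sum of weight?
319.6

Step 1: Tier 1 (weight ≤ 16): 3 records, sum = 18 × 1.0 = 18.0
Step 2: Tier 2 (16 < weight ≤ 30): 2 records, sum = 44 × 1.1 = 48.4
Step 3: Tier 3 (weight > 30): 5 records, sum = 211 × 1.2 = 253.2
Step 4: Final sum = 18.0 + 48.4 + 253.2 = 319.6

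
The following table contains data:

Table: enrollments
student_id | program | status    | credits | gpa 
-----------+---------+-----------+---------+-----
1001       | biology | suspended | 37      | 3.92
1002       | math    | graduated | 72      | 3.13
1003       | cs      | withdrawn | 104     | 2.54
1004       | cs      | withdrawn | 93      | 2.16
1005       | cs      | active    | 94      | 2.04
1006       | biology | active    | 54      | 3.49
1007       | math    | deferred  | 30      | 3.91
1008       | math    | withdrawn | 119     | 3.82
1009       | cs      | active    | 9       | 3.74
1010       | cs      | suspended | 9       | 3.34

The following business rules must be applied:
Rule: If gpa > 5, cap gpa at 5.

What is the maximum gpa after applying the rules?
3.92

Step 1: Original maximum gpa = 3.92
Step 2: Check cap of 5 against maximum
Step 3: No records exceed the cap (max 3.92 <= cap 5), so no capping applies
Step 4: Maximum after transformation = 3.92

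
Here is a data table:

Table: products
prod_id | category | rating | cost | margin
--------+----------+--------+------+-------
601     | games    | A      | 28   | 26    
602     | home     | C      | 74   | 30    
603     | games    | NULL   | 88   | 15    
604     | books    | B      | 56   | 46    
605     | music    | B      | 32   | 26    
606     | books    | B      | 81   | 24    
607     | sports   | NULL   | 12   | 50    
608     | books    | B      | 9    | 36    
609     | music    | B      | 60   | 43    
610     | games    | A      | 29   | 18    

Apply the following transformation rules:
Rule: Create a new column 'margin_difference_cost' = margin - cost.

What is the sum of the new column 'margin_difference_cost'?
-155

Step 1: For each record, compute margin - cost
Example calculations:
  26 - 28 = -2
  30 - 74 = -44
  15 - 88 = -73
  ...
Step 2: Sum all derived values
Step 3: Total = -155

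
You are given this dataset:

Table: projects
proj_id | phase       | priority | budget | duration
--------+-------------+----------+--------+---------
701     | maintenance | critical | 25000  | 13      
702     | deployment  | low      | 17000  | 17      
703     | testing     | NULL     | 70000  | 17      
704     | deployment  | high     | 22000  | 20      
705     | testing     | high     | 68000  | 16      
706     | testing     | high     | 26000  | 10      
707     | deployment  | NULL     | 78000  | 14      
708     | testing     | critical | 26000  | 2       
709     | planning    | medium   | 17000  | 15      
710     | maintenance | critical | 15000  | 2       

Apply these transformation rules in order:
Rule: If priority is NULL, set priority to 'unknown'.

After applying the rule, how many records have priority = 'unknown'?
2

Step 1: Count records where priority IS NULL
Step 2: Found 2 records with NULL priority
Step 3: These records will have priority set to 'unknown'
Step 4: Records already having priority = 'unknown': 0
Step 5: Answer: 2 + 0 = 2 records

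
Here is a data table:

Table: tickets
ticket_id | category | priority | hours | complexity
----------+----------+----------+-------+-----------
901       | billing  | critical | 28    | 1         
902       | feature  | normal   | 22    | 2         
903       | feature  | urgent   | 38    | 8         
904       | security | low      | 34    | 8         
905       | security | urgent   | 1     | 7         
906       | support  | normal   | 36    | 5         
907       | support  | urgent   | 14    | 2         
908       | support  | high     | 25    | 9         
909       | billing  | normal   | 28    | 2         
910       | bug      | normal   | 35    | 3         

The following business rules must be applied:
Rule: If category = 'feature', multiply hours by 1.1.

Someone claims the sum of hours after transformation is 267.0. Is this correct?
Yes, the result is correct.

Step 1: Calculate the correct sum after transformation
Step 2: Apply multiplier 1.1 to records where category = 'feature'
Step 3: Correct result = 267.0
Step 4: Claimed result = 267.0
Step 5: 267.0 = 267.0 ✓
Conclusion: The claimed result is correct.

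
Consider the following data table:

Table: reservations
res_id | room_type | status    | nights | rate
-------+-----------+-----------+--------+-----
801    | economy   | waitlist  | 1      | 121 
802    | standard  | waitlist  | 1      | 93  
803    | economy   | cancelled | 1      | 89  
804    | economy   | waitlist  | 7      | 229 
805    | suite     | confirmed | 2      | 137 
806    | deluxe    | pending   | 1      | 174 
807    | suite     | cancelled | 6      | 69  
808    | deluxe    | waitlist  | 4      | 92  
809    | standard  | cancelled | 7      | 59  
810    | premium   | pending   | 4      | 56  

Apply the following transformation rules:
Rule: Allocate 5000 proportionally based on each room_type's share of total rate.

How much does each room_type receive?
deluxe: 1188.56, economy: 1961.57, premium: 250.22, standard: 679.18, suite: 920.46

Step 1: Calculate total rate = 1119
Step 2: Calculate each room_type's proportion:
  deluxe: 266/1119 = 23.77% → 1188.56
  economy: 439/1119 = 39.23% → 1961.57
  premium: 56/1119 = 5.00% → 250.22
  standard: 152/1119 = 13.58% → 679.18
  suite: 206/1119 = 18.41% → 920.46
Step 3: Verify: sum of allocations ≈ 5000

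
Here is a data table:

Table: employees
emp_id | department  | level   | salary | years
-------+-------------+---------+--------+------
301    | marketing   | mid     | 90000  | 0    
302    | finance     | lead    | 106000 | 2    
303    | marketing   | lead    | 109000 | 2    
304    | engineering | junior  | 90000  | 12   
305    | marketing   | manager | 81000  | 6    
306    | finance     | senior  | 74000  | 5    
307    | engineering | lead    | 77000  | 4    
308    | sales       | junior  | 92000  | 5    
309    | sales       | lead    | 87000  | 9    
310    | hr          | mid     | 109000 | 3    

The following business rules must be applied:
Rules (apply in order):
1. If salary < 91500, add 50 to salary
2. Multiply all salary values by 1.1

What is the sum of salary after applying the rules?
1006830.0

Step 1: Apply Rule 1 - Add 50 to records with salary < 91500
  - 6 records affected: 499000 + (6 × 50) = 499300
  - Unaffected records: 416000
  - Sum after Rule 1: 915300
Step 2: Apply Rule 2 - Multiply all by 1.1
  - 915300 × 1.1 = 1006830.0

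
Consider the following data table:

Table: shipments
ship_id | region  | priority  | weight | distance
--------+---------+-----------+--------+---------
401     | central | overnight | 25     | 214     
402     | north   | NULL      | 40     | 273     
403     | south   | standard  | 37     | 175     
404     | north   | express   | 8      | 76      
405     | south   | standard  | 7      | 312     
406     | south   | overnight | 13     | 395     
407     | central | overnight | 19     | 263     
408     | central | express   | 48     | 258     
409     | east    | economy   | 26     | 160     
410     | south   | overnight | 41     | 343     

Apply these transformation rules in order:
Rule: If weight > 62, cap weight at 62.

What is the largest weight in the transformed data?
48

Step 1: Original maximum weight = 48
Step 2: Check cap of 62 against maximum
Step 3: No records exceed the cap (max 48 <= cap 62), so no capping applies
Step 4: Maximum after transformation = 48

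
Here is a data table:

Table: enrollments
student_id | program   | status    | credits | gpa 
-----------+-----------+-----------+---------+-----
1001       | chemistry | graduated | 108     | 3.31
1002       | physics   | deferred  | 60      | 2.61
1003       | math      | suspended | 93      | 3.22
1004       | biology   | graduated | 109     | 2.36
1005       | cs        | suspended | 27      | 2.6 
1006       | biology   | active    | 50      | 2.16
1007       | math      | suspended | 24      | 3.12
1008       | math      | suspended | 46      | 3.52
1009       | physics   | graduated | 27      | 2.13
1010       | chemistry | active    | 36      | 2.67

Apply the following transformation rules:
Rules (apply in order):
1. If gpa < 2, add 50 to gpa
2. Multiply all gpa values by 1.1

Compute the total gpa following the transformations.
30.47

Step 1: Apply Rule 1 - Add 50 to records with gpa < 2
  - 0 records affected: 0 + (0 × 50) = 0
  - Unaffected records: 27.7
  - Sum after Rule 1: 27.7
Step 2: Apply Rule 2 - Multiply all by 1.1
  - 27.7 × 1.1 = 30.47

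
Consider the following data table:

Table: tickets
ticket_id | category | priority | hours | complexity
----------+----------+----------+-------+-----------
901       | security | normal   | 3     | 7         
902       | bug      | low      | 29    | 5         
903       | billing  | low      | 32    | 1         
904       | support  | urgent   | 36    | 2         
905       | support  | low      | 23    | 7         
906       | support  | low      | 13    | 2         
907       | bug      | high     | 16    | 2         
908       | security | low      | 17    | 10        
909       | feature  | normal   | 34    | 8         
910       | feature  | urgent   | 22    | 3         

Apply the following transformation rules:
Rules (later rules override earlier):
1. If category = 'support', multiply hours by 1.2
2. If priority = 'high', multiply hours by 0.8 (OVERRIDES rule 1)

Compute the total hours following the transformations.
236.2

Step 1: Rule 2 takes priority for records with priority = 'high'
  - 1 records: 16 × 0.8 = 12.8
Step 2: Rule 1 applies to remaining records with category = 'support'
  - 3 records: 72 × 1.2 = 86.4
Step 3: Other records unchanged: 137
Step 4: Final sum = 12.8 + 86.4 + 137 = 236.2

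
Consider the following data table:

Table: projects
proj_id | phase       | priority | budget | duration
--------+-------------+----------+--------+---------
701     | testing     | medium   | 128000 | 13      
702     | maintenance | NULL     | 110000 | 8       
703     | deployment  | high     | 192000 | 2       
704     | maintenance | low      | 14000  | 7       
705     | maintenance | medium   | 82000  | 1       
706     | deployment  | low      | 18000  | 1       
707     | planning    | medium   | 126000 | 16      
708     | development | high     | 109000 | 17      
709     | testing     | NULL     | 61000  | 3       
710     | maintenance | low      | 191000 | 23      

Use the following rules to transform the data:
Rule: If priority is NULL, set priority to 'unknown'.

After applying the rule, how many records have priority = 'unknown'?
2

Step 1: Count records where priority IS NULL
Step 2: Found 2 records with NULL priority
Step 3: These records will have priority set to 'unknown'
Step 4: Records already having priority = 'unknown': 0
Step 5: Answer: 2 + 0 = 2 records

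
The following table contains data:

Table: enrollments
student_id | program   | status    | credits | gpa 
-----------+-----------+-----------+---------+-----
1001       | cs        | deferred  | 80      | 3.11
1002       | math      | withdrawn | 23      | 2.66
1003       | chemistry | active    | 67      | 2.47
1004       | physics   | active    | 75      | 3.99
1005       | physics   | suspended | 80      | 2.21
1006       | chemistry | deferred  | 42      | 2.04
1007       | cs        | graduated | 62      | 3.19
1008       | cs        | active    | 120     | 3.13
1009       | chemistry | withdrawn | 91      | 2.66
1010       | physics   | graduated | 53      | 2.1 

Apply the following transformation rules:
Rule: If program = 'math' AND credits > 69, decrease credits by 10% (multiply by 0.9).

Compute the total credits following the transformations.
693

Step 1: Find records where program = 'math' AND credits > 69
Step 2: 0 records match, summing to 0
Step 3: After multiplier: 0 × 0.9 = 0.0
Step 4: Unaffected records sum: 693
Step 5: Final sum = 0.0 + 693 = 693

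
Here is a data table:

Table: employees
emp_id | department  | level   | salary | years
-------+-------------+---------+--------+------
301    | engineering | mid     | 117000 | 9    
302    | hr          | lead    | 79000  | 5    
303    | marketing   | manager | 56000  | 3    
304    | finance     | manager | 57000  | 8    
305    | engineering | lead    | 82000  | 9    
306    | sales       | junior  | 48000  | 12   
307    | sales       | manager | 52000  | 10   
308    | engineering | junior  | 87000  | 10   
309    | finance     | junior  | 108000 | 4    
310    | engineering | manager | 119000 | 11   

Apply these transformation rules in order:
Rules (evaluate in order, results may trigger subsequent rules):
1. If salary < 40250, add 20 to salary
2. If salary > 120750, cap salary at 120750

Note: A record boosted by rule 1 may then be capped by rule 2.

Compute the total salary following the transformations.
805000

Step 1: Apply rule 1 to records with salary < 40250
  - 0 records get bonus of 20
  - Of these, 0 records then exceed 120750 and get capped
Step 2: Apply rule 2 to records with salary > 120750
  - 0 records (original) are capped
Step 3: Calculate final sum = 805000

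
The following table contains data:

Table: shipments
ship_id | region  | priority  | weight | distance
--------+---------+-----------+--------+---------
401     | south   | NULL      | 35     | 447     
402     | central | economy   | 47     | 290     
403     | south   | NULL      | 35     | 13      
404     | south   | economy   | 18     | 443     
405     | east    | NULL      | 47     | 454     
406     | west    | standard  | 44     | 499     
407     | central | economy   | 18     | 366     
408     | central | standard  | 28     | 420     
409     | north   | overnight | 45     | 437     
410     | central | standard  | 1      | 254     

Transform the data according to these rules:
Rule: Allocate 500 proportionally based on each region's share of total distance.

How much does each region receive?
central: 183.55, east: 62.66, north: 60.31, south: 124.62, west: 68.87

Step 1: Calculate total distance = 3623
Step 2: Calculate each region's proportion:
  central: 1330/3623 = 36.71% → 183.55
  east: 454/3623 = 12.53% → 62.66
  north: 437/3623 = 12.06% → 60.31
  south: 903/3623 = 24.92% → 124.62
  west: 499/3623 = 13.77% → 68.87
Step 3: Verify: sum of allocations ≈ 500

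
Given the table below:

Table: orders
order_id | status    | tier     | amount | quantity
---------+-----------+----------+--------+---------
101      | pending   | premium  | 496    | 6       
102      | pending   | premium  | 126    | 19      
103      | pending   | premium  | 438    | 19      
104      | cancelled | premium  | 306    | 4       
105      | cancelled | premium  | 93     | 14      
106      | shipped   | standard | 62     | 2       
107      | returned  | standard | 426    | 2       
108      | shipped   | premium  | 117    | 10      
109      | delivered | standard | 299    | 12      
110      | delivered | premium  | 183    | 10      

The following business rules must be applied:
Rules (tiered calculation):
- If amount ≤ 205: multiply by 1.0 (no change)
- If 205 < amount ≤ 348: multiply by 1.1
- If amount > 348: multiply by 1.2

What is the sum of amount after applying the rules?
2878.5

Step 1: Tier 1 (amount ≤ 205): 5 records, sum = 581 × 1.0 = 581.0
Step 2: Tier 2 (205 < amount ≤ 348): 2 records, sum = 605 × 1.1 = 665.5
Step 3: Tier 3 (amount > 348): 3 records, sum = 1360 × 1.2 = 1632.0
Step 4: Final sum = 581.0 + 665.5 + 1632.0 = 2878.5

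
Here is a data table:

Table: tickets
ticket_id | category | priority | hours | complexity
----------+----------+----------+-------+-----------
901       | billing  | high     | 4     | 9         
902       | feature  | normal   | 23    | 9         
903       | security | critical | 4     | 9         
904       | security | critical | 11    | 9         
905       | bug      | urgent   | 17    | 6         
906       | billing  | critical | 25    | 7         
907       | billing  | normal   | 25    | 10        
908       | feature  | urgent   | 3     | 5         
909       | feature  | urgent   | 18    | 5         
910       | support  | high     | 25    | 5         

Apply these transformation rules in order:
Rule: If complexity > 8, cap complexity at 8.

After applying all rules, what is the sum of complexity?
68

Step 1: 5 records have complexity > 8
Step 2: These records originally summed to 46
Step 3: After capping: 5 × 8 = 40
Step 4: Unaffected records sum: 28
Step 5: Final sum = 40 + 28 = 68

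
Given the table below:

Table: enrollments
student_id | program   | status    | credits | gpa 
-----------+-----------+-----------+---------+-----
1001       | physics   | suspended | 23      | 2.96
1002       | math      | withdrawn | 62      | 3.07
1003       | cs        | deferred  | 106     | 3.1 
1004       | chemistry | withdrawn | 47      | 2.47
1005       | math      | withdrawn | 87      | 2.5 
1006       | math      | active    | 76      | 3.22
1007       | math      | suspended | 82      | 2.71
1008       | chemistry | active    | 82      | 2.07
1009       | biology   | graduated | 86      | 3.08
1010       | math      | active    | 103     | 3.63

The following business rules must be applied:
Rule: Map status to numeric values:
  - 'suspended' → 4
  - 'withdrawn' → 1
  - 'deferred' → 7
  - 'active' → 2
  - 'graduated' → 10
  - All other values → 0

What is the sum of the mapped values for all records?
34

Step 1: Apply mapping to each record
Step 2: Count by status:
  'suspended': 2 records × 4 = 8
  'withdrawn': 3 records × 1 = 3
  'deferred': 1 records × 7 = 7
  'active': 3 records × 2 = 6
  'graduated': 1 records × 10 = 10
Step 3: Sum all mapped values = 34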